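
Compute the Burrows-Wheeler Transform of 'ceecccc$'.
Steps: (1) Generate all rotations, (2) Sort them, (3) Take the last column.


Rotations (sorted):
  0: $ceecccc -> last char: c
  1: c$ceeccc -> last char: c
  2: cc$ceecc -> last char: c
  3: ccc$ceec -> last char: c
  4: cccc$cee -> last char: e
  5: ceecccc$ -> last char: $
  6: ecccc$ce -> last char: e
  7: eecccc$c -> last char: c


BWT = cccce$ec


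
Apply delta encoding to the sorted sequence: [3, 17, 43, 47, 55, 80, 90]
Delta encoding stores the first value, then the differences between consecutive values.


First value: 3
Deltas:
  17 - 3 = 14
  43 - 17 = 26
  47 - 43 = 4
  55 - 47 = 8
  80 - 55 = 25
  90 - 80 = 10


Delta encoded: [3, 14, 26, 4, 8, 25, 10]


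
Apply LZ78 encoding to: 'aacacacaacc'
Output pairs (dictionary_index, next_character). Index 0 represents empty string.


LZ78 encoding steps:
Dictionary: {0: ''}
Step 1: w='' (idx 0), next='a' -> output (0, 'a'), add 'a' as idx 1
Step 2: w='a' (idx 1), next='c' -> output (1, 'c'), add 'ac' as idx 2
Step 3: w='ac' (idx 2), next='a' -> output (2, 'a'), add 'aca' as idx 3
Step 4: w='' (idx 0), next='c' -> output (0, 'c'), add 'c' as idx 4
Step 5: w='a' (idx 1), next='a' -> output (1, 'a'), add 'aa' as idx 5
Step 6: w='c' (idx 4), next='c' -> output (4, 'c'), add 'cc' as idx 6


Encoded: [(0, 'a'), (1, 'c'), (2, 'a'), (0, 'c'), (1, 'a'), (4, 'c')]


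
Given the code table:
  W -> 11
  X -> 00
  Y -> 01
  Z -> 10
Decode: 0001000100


Decoding:
00 -> X
01 -> Y
00 -> X
01 -> Y
00 -> X


Result: XYXYX


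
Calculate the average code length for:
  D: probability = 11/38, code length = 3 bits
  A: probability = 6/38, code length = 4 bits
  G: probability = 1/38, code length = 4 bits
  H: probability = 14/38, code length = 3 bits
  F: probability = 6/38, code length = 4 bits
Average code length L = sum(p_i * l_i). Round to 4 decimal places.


Weighted contributions p_i * l_i:
  D: (11/38) * 3 = 33/38
  A: (6/38) * 4 = 24/38
  G: (1/38) * 4 = 4/38
  H: (14/38) * 3 = 42/38
  F: (6/38) * 4 = 24/38
Sum = (33 + 24 + 4 + 42 + 24)/38 = 127/38

L = 127/38 = 3.3421 bits/symbol


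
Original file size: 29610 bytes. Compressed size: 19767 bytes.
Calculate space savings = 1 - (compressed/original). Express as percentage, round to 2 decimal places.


ratio = compressed/original = 19767/29610 = 0.667579
savings = 1 - ratio = 1 - 0.667579 = 0.332421
as a percentage: 0.332421 * 100 = 33.24%

Space savings = 1 - 19767/29610 = 33.24%


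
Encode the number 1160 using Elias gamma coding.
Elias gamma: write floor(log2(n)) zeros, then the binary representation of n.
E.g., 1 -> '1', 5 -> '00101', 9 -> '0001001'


num_bits = floor(log2(1160)) + 1 = 11
leading_zeros = num_bits - 1 = 10
binary(1160) = 10010001000

Elias gamma(1160) = '0000000000' + '10010001000' = 000000000010010001000 (21 bits)


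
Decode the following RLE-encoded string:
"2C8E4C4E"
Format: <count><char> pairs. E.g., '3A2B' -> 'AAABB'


Expanding each <count><char> pair:
  2C -> 'CC'
  8E -> 'EEEEEEEE'
  4C -> 'CCCC'
  4E -> 'EEEE'

Decoded = CCEEEEEEEECCCCEEEE


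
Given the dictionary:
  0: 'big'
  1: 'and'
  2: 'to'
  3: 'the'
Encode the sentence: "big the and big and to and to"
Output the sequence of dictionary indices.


Look up each word in the dictionary:
  'big' -> 0
  'the' -> 3
  'and' -> 1
  'big' -> 0
  'and' -> 1
  'to' -> 2
  'and' -> 1
  'to' -> 2

Encoded: [0, 3, 1, 0, 1, 2, 1, 2]


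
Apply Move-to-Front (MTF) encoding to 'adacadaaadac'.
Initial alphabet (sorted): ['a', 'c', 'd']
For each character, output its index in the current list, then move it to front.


MTF encoding:
'a': index 0 in ['a', 'c', 'd'] -> ['a', 'c', 'd']
'd': index 2 in ['a', 'c', 'd'] -> ['d', 'a', 'c']
'a': index 1 in ['d', 'a', 'c'] -> ['a', 'd', 'c']
'c': index 2 in ['a', 'd', 'c'] -> ['c', 'a', 'd']
'a': index 1 in ['c', 'a', 'd'] -> ['a', 'c', 'd']
'd': index 2 in ['a', 'c', 'd'] -> ['d', 'a', 'c']
'a': index 1 in ['d', 'a', 'c'] -> ['a', 'd', 'c']
'a': index 0 in ['a', 'd', 'c'] -> ['a', 'd', 'c']
'a': index 0 in ['a', 'd', 'c'] -> ['a', 'd', 'c']
'd': index 1 in ['a', 'd', 'c'] -> ['d', 'a', 'c']
'a': index 1 in ['d', 'a', 'c'] -> ['a', 'd', 'c']
'c': index 2 in ['a', 'd', 'c'] -> ['c', 'a', 'd']


Output: [0, 2, 1, 2, 1, 2, 1, 0, 0, 1, 1, 2]


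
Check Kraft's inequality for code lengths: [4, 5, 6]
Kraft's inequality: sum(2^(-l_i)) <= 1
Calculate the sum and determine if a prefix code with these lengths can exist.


Sum = 2^(-4) + 2^(-5) + 2^(-6)
    = 0.0625 + 0.03125 + 0.015625
    = 7/64 = 0.109375
Since 0.109375 <= 1, Kraft's inequality IS satisfied.
A prefix code with these lengths CAN exist.

Kraft sum = 0.109375. Satisfied.


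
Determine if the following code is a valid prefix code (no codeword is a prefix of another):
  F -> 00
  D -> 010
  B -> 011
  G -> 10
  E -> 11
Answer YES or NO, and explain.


Checking each pair (does one codeword prefix another?):
  F='00' vs D='010': no prefix
  F='00' vs B='011': no prefix
  F='00' vs G='10': no prefix
  F='00' vs E='11': no prefix
  D='010' vs F='00': no prefix
  D='010' vs B='011': no prefix
  D='010' vs G='10': no prefix
  D='010' vs E='11': no prefix
  B='011' vs F='00': no prefix
  B='011' vs D='010': no prefix
  B='011' vs G='10': no prefix
  B='011' vs E='11': no prefix
  G='10' vs F='00': no prefix
  G='10' vs D='010': no prefix
  G='10' vs B='011': no prefix
  G='10' vs E='11': no prefix
  E='11' vs F='00': no prefix
  E='11' vs D='010': no prefix
  E='11' vs B='011': no prefix
  E='11' vs G='10': no prefix
No violation found over all pairs.

YES -- this is a valid prefix code. No codeword is a prefix of any other codeword.


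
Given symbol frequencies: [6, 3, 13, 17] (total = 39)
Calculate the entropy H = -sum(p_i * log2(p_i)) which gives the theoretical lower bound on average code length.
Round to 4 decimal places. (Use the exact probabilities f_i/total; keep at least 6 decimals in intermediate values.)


Per-symbol terms -p_i * log2(p_i) with p_i = f_i/39:
  p = 6/39 = 0.153846: log2(p) = -2.700440, -p*log2(p) = 0.415452
  p = 3/39 = 0.076923: log2(p) = -3.700440, -p*log2(p) = 0.284649
  p = 13/39 = 0.333333: log2(p) = -1.584963, -p*log2(p) = 0.528321
  p = 17/39 = 0.435897: log2(p) = -1.197939, -p*log2(p) = 0.522179
H = 0.415452 + 0.284649 + 0.528321 + 0.522179 = 1.750601

H = 1.7506 bits/symbol


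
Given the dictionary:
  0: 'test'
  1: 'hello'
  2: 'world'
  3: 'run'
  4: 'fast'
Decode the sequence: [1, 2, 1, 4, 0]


Look up each index in the dictionary:
  1 -> 'hello'
  2 -> 'world'
  1 -> 'hello'
  4 -> 'fast'
  0 -> 'test'

Decoded: "hello world hello fast test"


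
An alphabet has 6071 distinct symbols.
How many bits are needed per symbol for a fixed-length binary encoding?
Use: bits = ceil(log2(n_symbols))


log2(6071) = 12.5677
Bracket: 2^12 = 4096 < 6071 <= 2^13 = 8192
So ceil(log2(6071)) = 13

bits = ceil(log2(6071)) = ceil(12.5677) = 13 bits


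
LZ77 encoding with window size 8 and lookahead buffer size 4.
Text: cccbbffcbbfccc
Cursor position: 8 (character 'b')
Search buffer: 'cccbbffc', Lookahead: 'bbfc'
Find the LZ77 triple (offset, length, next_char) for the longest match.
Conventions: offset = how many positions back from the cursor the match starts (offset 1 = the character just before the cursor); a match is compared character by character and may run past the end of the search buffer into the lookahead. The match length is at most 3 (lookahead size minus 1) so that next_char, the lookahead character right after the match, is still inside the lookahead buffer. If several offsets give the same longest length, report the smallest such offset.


Try each offset into the search buffer:
  offset=1 (pos 7, char 'c'): match length 0
  offset=2 (pos 6, char 'f'): match length 0
  offset=3 (pos 5, char 'f'): match length 0
  offset=4 (pos 4, char 'b'): match length 1
  offset=5 (pos 3, char 'b'): match length 3
  offset=6 (pos 2, char 'c'): match length 0
  offset=7 (pos 1, char 'c'): match length 0
  offset=8 (pos 0, char 'c'): match length 0
Longest match has length 3 at offset 5.
next_char = character at position 8 + 3 = 11 -> 'c'

Best match: offset=5, length=3 (matching 'bbf' starting at position 3)
LZ77 triple: (5, 3, 'c')


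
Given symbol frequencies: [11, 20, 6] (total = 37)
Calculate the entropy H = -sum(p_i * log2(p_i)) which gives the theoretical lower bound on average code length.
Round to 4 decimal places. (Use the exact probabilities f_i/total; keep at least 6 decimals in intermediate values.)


Per-symbol terms -p_i * log2(p_i) with p_i = f_i/37:
  p = 11/37 = 0.297297: log2(p) = -1.750022, -p*log2(p) = 0.520277
  p = 20/37 = 0.540541: log2(p) = -0.887525, -p*log2(p) = 0.479743
  p = 6/37 = 0.162162: log2(p) = -2.624491, -p*log2(p) = 0.425593
H = 0.520277 + 0.479743 + 0.425593 = 1.425613

H = 1.4256 bits/symbol


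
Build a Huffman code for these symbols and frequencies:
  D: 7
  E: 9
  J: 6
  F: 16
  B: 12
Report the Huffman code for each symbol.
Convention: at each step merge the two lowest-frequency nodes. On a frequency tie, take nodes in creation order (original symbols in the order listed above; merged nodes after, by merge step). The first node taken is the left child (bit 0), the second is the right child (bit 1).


Huffman tree construction:
Step 1: Merge J(6) + D(7) = 13
Step 2: Merge E(9) + B(12) = 21
Step 3: Merge (J+D)(13) + F(16) = 29
Step 4: Merge (E+B)(21) + ((J+D)+F)(29) = 50
Read each symbol's code off the tree from the root (left child = 0, right child = 1).

Codes:
  D: 101 (length 3)
  E: 00 (length 2)
  J: 100 (length 3)
  F: 11 (length 2)
  B: 01 (length 2)
Average code length: 113/50 = 2.2600 bits/symbol


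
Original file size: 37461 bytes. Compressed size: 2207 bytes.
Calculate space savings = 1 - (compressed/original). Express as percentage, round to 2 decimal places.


ratio = compressed/original = 2207/37461 = 0.058915
savings = 1 - ratio = 1 - 0.058915 = 0.941085
as a percentage: 0.941085 * 100 = 94.11%

Space savings = 1 - 2207/37461 = 94.11%


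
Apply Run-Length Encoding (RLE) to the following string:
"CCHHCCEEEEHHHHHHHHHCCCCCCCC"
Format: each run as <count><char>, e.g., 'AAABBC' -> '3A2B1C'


Scanning runs left to right:
  i=0: run of 'C' x 2 -> '2C'
  i=2: run of 'H' x 2 -> '2H'
  i=4: run of 'C' x 2 -> '2C'
  i=6: run of 'E' x 4 -> '4E'
  i=10: run of 'H' x 9 -> '9H'
  i=19: run of 'C' x 8 -> '8C'

RLE = 2C2H2C4E9H8C


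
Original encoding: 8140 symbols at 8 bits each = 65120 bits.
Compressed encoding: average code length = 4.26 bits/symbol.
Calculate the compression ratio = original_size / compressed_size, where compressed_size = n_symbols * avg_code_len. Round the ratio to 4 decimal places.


original_size = n_symbols * orig_bits = 8140 * 8 = 65120 bits
compressed_size = n_symbols * avg_code_len = 8140 * 4.26 = 34676.4 bits
ratio = original_size / compressed_size = 65120 / 34676.4 = 1.8779

Compression ratio = 1.8779


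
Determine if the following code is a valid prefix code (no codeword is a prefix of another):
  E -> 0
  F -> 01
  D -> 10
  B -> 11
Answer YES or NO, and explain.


Checking each pair (does one codeword prefix another?):
  E='0' vs F='01': prefix -- VIOLATION

NO -- this is NOT a valid prefix code. E (0) is a prefix of F (01).


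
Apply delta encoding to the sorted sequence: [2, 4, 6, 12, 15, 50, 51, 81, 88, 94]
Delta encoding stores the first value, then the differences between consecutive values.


First value: 2
Deltas:
  4 - 2 = 2
  6 - 4 = 2
  12 - 6 = 6
  15 - 12 = 3
  50 - 15 = 35
  51 - 50 = 1
  81 - 51 = 30
  88 - 81 = 7
  94 - 88 = 6


Delta encoded: [2, 2, 2, 6, 3, 35, 1, 30, 7, 6]


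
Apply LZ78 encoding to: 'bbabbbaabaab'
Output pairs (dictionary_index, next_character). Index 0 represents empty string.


LZ78 encoding steps:
Dictionary: {0: ''}
Step 1: w='' (idx 0), next='b' -> output (0, 'b'), add 'b' as idx 1
Step 2: w='b' (idx 1), next='a' -> output (1, 'a'), add 'ba' as idx 2
Step 3: w='b' (idx 1), next='b' -> output (1, 'b'), add 'bb' as idx 3
Step 4: w='ba' (idx 2), next='a' -> output (2, 'a'), add 'baa' as idx 4
Step 5: w='baa' (idx 4), next='b' -> output (4, 'b'), add 'baab' as idx 5


Encoded: [(0, 'b'), (1, 'a'), (1, 'b'), (2, 'a'), (4, 'b')]


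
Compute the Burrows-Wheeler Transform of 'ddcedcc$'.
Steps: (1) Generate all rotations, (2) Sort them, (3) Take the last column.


Rotations (sorted):
  0: $ddcedcc -> last char: c
  1: c$ddcedc -> last char: c
  2: cc$ddced -> last char: d
  3: cedcc$dd -> last char: d
  4: dcc$ddce -> last char: e
  5: dcedcc$d -> last char: d
  6: ddcedcc$ -> last char: $
  7: edcc$ddc -> last char: c


BWT = ccdded$c


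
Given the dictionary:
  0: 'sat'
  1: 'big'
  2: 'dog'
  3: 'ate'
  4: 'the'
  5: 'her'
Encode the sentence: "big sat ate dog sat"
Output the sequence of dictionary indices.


Look up each word in the dictionary:
  'big' -> 1
  'sat' -> 0
  'ate' -> 3
  'dog' -> 2
  'sat' -> 0

Encoded: [1, 0, 3, 2, 0]


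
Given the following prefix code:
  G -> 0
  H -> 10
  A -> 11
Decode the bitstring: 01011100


Decoding step by step:
Bits 0 -> G
Bits 10 -> H
Bits 11 -> A
Bits 10 -> H
Bits 0 -> G


Decoded message: GHAHG


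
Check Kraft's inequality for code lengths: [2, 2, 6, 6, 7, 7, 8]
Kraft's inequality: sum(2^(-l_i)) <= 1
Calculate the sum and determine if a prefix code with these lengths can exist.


Sum = 2^(-2) + 2^(-2) + 2^(-6) + 2^(-6) + 2^(-7) + 2^(-7) + 2^(-8)
    = 0.25 + 0.25 + 0.015625 + 0.015625 + 0.0078125 + 0.0078125 + 0.00390625
    = 141/256 = 0.55078125
Since 0.55078125 <= 1, Kraft's inequality IS satisfied.
A prefix code with these lengths CAN exist.

Kraft sum = 0.55078125. Satisfied.


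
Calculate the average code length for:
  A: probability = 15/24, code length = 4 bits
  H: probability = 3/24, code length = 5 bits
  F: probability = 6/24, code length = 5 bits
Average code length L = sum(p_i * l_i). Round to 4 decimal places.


Weighted contributions p_i * l_i:
  A: (15/24) * 4 = 60/24
  H: (3/24) * 5 = 15/24
  F: (6/24) * 5 = 30/24
Sum = (60 + 15 + 30)/24 = 105/24

L = 105/24 = 4.3750 bits/symbol


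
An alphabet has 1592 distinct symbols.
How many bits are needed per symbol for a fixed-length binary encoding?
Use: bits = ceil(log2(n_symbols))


log2(1592) = 10.6366
Bracket: 2^10 = 1024 < 1592 <= 2^11 = 2048
So ceil(log2(1592)) = 11

bits = ceil(log2(1592)) = ceil(10.6366) = 11 bits


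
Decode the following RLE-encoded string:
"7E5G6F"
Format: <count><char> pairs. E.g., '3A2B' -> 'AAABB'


Expanding each <count><char> pair:
  7E -> 'EEEEEEE'
  5G -> 'GGGGG'
  6F -> 'FFFFFF'

Decoded = EEEEEEEGGGGGFFFFFF


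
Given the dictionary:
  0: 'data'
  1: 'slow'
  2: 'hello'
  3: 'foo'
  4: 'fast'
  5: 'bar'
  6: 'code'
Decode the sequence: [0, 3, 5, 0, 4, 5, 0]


Look up each index in the dictionary:
  0 -> 'data'
  3 -> 'foo'
  5 -> 'bar'
  0 -> 'data'
  4 -> 'fast'
  5 -> 'bar'
  0 -> 'data'

Decoded: "data foo bar data fast bar data"


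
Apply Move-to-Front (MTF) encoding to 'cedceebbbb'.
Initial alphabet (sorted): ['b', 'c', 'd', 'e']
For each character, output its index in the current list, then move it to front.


MTF encoding:
'c': index 1 in ['b', 'c', 'd', 'e'] -> ['c', 'b', 'd', 'e']
'e': index 3 in ['c', 'b', 'd', 'e'] -> ['e', 'c', 'b', 'd']
'd': index 3 in ['e', 'c', 'b', 'd'] -> ['d', 'e', 'c', 'b']
'c': index 2 in ['d', 'e', 'c', 'b'] -> ['c', 'd', 'e', 'b']
'e': index 2 in ['c', 'd', 'e', 'b'] -> ['e', 'c', 'd', 'b']
'e': index 0 in ['e', 'c', 'd', 'b'] -> ['e', 'c', 'd', 'b']
'b': index 3 in ['e', 'c', 'd', 'b'] -> ['b', 'e', 'c', 'd']
'b': index 0 in ['b', 'e', 'c', 'd'] -> ['b', 'e', 'c', 'd']
'b': index 0 in ['b', 'e', 'c', 'd'] -> ['b', 'e', 'c', 'd']
'b': index 0 in ['b', 'e', 'c', 'd'] -> ['b', 'e', 'c', 'd']


Output: [1, 3, 3, 2, 2, 0, 3, 0, 0, 0]


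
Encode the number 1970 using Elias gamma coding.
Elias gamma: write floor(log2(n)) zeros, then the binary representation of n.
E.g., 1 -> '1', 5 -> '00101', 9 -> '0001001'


num_bits = floor(log2(1970)) + 1 = 11
leading_zeros = num_bits - 1 = 10
binary(1970) = 11110110010

Elias gamma(1970) = '0000000000' + '11110110010' = 000000000011110110010 (21 bits)


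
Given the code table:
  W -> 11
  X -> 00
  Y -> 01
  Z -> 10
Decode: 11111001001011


Decoding:
11 -> W
11 -> W
10 -> Z
01 -> Y
00 -> X
10 -> Z
11 -> W


Result: WWZYXZW


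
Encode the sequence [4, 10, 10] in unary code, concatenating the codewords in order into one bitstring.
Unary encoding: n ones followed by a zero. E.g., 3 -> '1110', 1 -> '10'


Encode each number as n ones followed by a terminating 0:
  4 -> 11110 (5 bits)
  10 -> 11111111110 (11 bits)
  10 -> 11111111110 (11 bits)
Total length = 5 + 11 + 11 = 27 bits.

Unary([4, 10, 10]) = 111101111111111011111111110 (27 bits)


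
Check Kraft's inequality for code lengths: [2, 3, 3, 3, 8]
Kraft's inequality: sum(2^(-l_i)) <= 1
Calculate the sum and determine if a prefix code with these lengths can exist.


Sum = 2^(-2) + 2^(-3) + 2^(-3) + 2^(-3) + 2^(-8)
    = 0.25 + 0.125 + 0.125 + 0.125 + 0.00390625
    = 161/256 = 0.62890625
Since 0.62890625 <= 1, Kraft's inequality IS satisfied.
A prefix code with these lengths CAN exist.

Kraft sum = 0.62890625. Satisfied.


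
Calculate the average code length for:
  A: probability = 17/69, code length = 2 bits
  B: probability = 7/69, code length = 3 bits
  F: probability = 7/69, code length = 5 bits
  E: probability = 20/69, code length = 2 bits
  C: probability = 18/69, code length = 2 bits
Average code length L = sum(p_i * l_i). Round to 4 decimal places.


Weighted contributions p_i * l_i:
  A: (17/69) * 2 = 34/69
  B: (7/69) * 3 = 21/69
  F: (7/69) * 5 = 35/69
  E: (20/69) * 2 = 40/69
  C: (18/69) * 2 = 36/69
Sum = (34 + 21 + 35 + 40 + 36)/69 = 166/69

L = 166/69 = 2.4058 bits/symbol


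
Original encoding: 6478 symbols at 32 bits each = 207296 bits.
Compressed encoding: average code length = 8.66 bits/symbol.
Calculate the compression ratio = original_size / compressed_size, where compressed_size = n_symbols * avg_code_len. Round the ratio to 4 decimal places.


original_size = n_symbols * orig_bits = 6478 * 32 = 207296 bits
compressed_size = n_symbols * avg_code_len = 6478 * 8.66 = 56099.48 bits
ratio = original_size / compressed_size = 207296 / 56099.48 = 3.6952

Compression ratio = 3.6952


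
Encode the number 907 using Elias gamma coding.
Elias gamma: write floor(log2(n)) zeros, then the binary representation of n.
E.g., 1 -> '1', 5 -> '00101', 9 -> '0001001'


num_bits = floor(log2(907)) + 1 = 10
leading_zeros = num_bits - 1 = 9
binary(907) = 1110001011

Elias gamma(907) = '000000000' + '1110001011' = 0000000001110001011 (19 bits)


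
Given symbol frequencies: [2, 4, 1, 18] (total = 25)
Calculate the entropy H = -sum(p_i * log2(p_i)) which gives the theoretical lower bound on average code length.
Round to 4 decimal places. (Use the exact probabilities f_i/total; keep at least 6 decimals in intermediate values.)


Per-symbol terms -p_i * log2(p_i) with p_i = f_i/25:
  p = 2/25 = 0.080000: log2(p) = -3.643856, -p*log2(p) = 0.291508
  p = 4/25 = 0.160000: log2(p) = -2.643856, -p*log2(p) = 0.423017
  p = 1/25 = 0.040000: log2(p) = -4.643856, -p*log2(p) = 0.185754
  p = 18/25 = 0.720000: log2(p) = -0.473931, -p*log2(p) = 0.341230
H = 0.291508 + 0.423017 + 0.185754 + 0.341230 = 1.241509

H = 1.2415 bits/symbol


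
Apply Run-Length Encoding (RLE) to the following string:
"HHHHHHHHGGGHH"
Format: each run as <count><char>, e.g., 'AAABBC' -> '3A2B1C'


Scanning runs left to right:
  i=0: run of 'H' x 8 -> '8H'
  i=8: run of 'G' x 3 -> '3G'
  i=11: run of 'H' x 2 -> '2H'

RLE = 8H3G2H


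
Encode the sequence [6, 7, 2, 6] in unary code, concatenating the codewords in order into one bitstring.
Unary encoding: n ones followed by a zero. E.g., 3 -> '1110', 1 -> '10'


Encode each number as n ones followed by a terminating 0:
  6 -> 1111110 (7 bits)
  7 -> 11111110 (8 bits)
  2 -> 110 (3 bits)
  6 -> 1111110 (7 bits)
Total length = 7 + 8 + 3 + 7 = 25 bits.

Unary([6, 7, 2, 6]) = 1111110111111101101111110 (25 bits)


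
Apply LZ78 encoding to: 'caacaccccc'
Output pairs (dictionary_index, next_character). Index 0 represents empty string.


LZ78 encoding steps:
Dictionary: {0: ''}
Step 1: w='' (idx 0), next='c' -> output (0, 'c'), add 'c' as idx 1
Step 2: w='' (idx 0), next='a' -> output (0, 'a'), add 'a' as idx 2
Step 3: w='a' (idx 2), next='c' -> output (2, 'c'), add 'ac' as idx 3
Step 4: w='ac' (idx 3), next='c' -> output (3, 'c'), add 'acc' as idx 4
Step 5: w='c' (idx 1), next='c' -> output (1, 'c'), add 'cc' as idx 5
Step 6: w='c' (idx 1), end of input -> output (1, '')


Encoded: [(0, 'c'), (0, 'a'), (2, 'c'), (3, 'c'), (1, 'c'), (1, '')]


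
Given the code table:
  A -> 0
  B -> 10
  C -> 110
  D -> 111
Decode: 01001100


Decoding:
0 -> A
10 -> B
0 -> A
110 -> C
0 -> A


Result: ABACA


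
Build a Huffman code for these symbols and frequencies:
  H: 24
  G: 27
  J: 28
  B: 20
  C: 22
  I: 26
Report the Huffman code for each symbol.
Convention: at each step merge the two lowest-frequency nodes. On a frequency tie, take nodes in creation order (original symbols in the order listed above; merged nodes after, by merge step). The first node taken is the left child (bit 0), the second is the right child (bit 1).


Huffman tree construction:
Step 1: Merge B(20) + C(22) = 42
Step 2: Merge H(24) + I(26) = 50
Step 3: Merge G(27) + J(28) = 55
Step 4: Merge (B+C)(42) + (H+I)(50) = 92
Step 5: Merge (G+J)(55) + ((B+C)+(H+I))(92) = 147
Read each symbol's code off the tree from the root (left child = 0, right child = 1).

Codes:
  H: 110 (length 3)
  G: 00 (length 2)
  J: 01 (length 2)
  B: 100 (length 3)
  C: 101 (length 3)
  I: 111 (length 3)
Average code length: 386/147 = 2.6259 bits/symbol


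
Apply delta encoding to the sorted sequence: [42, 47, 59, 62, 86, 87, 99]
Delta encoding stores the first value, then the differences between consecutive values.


First value: 42
Deltas:
  47 - 42 = 5
  59 - 47 = 12
  62 - 59 = 3
  86 - 62 = 24
  87 - 86 = 1
  99 - 87 = 12


Delta encoded: [42, 5, 12, 3, 24, 1, 12]


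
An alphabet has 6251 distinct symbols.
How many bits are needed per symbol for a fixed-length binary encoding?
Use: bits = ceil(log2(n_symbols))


log2(6251) = 12.6099
Bracket: 2^12 = 4096 < 6251 <= 2^13 = 8192
So ceil(log2(6251)) = 13

bits = ceil(log2(6251)) = ceil(12.6099) = 13 bits


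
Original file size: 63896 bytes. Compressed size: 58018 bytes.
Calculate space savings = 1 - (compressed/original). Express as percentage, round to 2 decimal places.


ratio = compressed/original = 58018/63896 = 0.908007
savings = 1 - ratio = 1 - 0.908007 = 0.091993
as a percentage: 0.091993 * 100 = 9.2%

Space savings = 1 - 58018/63896 = 9.2%


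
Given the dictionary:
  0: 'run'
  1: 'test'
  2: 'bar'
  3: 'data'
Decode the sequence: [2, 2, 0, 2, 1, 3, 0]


Look up each index in the dictionary:
  2 -> 'bar'
  2 -> 'bar'
  0 -> 'run'
  2 -> 'bar'
  1 -> 'test'
  3 -> 'data'
  0 -> 'run'

Decoded: "bar bar run bar test data run"


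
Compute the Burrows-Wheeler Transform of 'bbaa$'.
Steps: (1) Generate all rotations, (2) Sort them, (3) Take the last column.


Rotations (sorted):
  0: $bbaa -> last char: a
  1: a$bba -> last char: a
  2: aa$bb -> last char: b
  3: baa$b -> last char: b
  4: bbaa$ -> last char: $


BWT = aabb$


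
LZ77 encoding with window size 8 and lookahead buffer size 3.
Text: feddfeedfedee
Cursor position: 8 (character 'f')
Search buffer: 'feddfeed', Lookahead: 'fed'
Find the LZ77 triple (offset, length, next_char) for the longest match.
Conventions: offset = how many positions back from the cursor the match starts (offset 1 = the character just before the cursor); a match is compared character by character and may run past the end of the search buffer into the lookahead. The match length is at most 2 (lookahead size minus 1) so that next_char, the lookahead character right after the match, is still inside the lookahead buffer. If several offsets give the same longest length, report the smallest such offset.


Try each offset into the search buffer:
  offset=1 (pos 7, char 'd'): match length 0
  offset=2 (pos 6, char 'e'): match length 0
  offset=3 (pos 5, char 'e'): match length 0
  offset=4 (pos 4, char 'f'): match length 2
  offset=5 (pos 3, char 'd'): match length 0
  offset=6 (pos 2, char 'd'): match length 0
  offset=7 (pos 1, char 'e'): match length 0
  offset=8 (pos 0, char 'f'): match length 2
Longest match has length 2, found at offsets 4, 8; take the smallest, offset 4.
next_char = character at position 8 + 2 = 10 -> 'd'

Best match: offset=4, length=2 (matching 'fe' starting at position 4)
LZ77 triple: (4, 2, 'd')


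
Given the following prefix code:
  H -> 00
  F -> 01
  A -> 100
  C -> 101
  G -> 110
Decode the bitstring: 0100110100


Decoding step by step:
Bits 01 -> F
Bits 00 -> H
Bits 110 -> G
Bits 100 -> A


Decoded message: FHGA


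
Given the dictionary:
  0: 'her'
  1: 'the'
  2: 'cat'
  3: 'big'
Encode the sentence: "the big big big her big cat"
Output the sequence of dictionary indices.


Look up each word in the dictionary:
  'the' -> 1
  'big' -> 3
  'big' -> 3
  'big' -> 3
  'her' -> 0
  'big' -> 3
  'cat' -> 2

Encoded: [1, 3, 3, 3, 0, 3, 2]


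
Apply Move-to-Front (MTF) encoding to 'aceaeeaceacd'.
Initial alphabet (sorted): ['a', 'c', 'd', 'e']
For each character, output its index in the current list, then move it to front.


MTF encoding:
'a': index 0 in ['a', 'c', 'd', 'e'] -> ['a', 'c', 'd', 'e']
'c': index 1 in ['a', 'c', 'd', 'e'] -> ['c', 'a', 'd', 'e']
'e': index 3 in ['c', 'a', 'd', 'e'] -> ['e', 'c', 'a', 'd']
'a': index 2 in ['e', 'c', 'a', 'd'] -> ['a', 'e', 'c', 'd']
'e': index 1 in ['a', 'e', 'c', 'd'] -> ['e', 'a', 'c', 'd']
'e': index 0 in ['e', 'a', 'c', 'd'] -> ['e', 'a', 'c', 'd']
'a': index 1 in ['e', 'a', 'c', 'd'] -> ['a', 'e', 'c', 'd']
'c': index 2 in ['a', 'e', 'c', 'd'] -> ['c', 'a', 'e', 'd']
'e': index 2 in ['c', 'a', 'e', 'd'] -> ['e', 'c', 'a', 'd']
'a': index 2 in ['e', 'c', 'a', 'd'] -> ['a', 'e', 'c', 'd']
'c': index 2 in ['a', 'e', 'c', 'd'] -> ['c', 'a', 'e', 'd']
'd': index 3 in ['c', 'a', 'e', 'd'] -> ['d', 'c', 'a', 'e']


Output: [0, 1, 3, 2, 1, 0, 1, 2, 2, 2, 2, 3]


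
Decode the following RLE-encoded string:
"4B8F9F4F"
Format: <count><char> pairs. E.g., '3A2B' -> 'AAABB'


Expanding each <count><char> pair:
  4B -> 'BBBB'
  8F -> 'FFFFFFFF'
  9F -> 'FFFFFFFFF'
  4F -> 'FFFF'

Decoded = BBBBFFFFFFFFFFFFFFFFFFFFF


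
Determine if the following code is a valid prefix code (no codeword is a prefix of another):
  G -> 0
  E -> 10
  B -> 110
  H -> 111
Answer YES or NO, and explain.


Checking each pair (does one codeword prefix another?):
  G='0' vs E='10': no prefix
  G='0' vs B='110': no prefix
  G='0' vs H='111': no prefix
  E='10' vs G='0': no prefix
  E='10' vs B='110': no prefix
  E='10' vs H='111': no prefix
  B='110' vs G='0': no prefix
  B='110' vs E='10': no prefix
  B='110' vs H='111': no prefix
  H='111' vs G='0': no prefix
  H='111' vs E='10': no prefix
  H='111' vs B='110': no prefix
No violation found over all pairs.

YES -- this is a valid prefix code. No codeword is a prefix of any other codeword.


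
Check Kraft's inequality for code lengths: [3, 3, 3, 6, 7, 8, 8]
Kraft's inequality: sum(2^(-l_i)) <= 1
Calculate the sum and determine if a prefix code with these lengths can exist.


Sum = 2^(-3) + 2^(-3) + 2^(-3) + 2^(-6) + 2^(-7) + 2^(-8) + 2^(-8)
    = 0.125 + 0.125 + 0.125 + 0.015625 + 0.0078125 + 0.00390625 + 0.00390625
    = 104/256 = 0.40625
Since 0.40625 <= 1, Kraft's inequality IS satisfied.
A prefix code with these lengths CAN exist.

Kraft sum = 0.40625. Satisfied.


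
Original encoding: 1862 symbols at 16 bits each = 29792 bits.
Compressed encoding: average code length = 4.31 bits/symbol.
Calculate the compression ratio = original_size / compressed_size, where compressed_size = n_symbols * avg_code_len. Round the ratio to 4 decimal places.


original_size = n_symbols * orig_bits = 1862 * 16 = 29792 bits
compressed_size = n_symbols * avg_code_len = 1862 * 4.31 = 8025.22 bits
ratio = original_size / compressed_size = 29792 / 8025.22 = 3.7123

Compression ratio = 3.7123


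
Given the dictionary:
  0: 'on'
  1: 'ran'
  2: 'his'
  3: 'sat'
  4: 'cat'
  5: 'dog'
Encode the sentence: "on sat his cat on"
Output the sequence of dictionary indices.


Look up each word in the dictionary:
  'on' -> 0
  'sat' -> 3
  'his' -> 2
  'cat' -> 4
  'on' -> 0

Encoded: [0, 3, 2, 4, 0]


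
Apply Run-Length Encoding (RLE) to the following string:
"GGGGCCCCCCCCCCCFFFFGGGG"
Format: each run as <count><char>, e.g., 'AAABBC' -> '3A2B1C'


Scanning runs left to right:
  i=0: run of 'G' x 4 -> '4G'
  i=4: run of 'C' x 11 -> '11C'
  i=15: run of 'F' x 4 -> '4F'
  i=19: run of 'G' x 4 -> '4G'

RLE = 4G11C4F4G


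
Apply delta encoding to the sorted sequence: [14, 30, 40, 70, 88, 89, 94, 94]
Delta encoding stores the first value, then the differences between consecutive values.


First value: 14
Deltas:
  30 - 14 = 16
  40 - 30 = 10
  70 - 40 = 30
  88 - 70 = 18
  89 - 88 = 1
  94 - 89 = 5
  94 - 94 = 0


Delta encoded: [14, 16, 10, 30, 18, 1, 5, 0]


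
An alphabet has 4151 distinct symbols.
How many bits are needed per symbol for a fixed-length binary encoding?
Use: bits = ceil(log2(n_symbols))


log2(4151) = 12.0192
Bracket: 2^12 = 4096 < 4151 <= 2^13 = 8192
So ceil(log2(4151)) = 13

bits = ceil(log2(4151)) = ceil(12.0192) = 13 bits


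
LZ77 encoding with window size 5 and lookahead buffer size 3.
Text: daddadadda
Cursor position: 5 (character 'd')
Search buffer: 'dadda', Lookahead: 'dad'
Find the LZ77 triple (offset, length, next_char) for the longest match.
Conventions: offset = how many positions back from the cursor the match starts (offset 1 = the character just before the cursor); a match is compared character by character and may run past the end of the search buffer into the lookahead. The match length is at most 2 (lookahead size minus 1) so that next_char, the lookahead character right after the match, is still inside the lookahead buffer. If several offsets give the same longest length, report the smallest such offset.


Try each offset into the search buffer:
  offset=1 (pos 4, char 'a'): match length 0
  offset=2 (pos 3, char 'd'): match length 2
  offset=3 (pos 2, char 'd'): match length 1
  offset=4 (pos 1, char 'a'): match length 0
  offset=5 (pos 0, char 'd'): match length 2
Longest match has length 2, found at offsets 2, 5; take the smallest, offset 2.
next_char = character at position 5 + 2 = 7 -> 'd'

Best match: offset=2, length=2 (matching 'da' starting at position 3)
LZ77 triple: (2, 2, 'd')


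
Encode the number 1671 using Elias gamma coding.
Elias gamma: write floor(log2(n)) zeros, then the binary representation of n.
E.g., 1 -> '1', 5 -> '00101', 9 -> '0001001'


num_bits = floor(log2(1671)) + 1 = 11
leading_zeros = num_bits - 1 = 10
binary(1671) = 11010000111

Elias gamma(1671) = '0000000000' + '11010000111' = 000000000011010000111 (21 bits)


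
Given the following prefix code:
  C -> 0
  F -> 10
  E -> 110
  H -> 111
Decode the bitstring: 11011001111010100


Decoding step by step:
Bits 110 -> E
Bits 110 -> E
Bits 0 -> C
Bits 111 -> H
Bits 10 -> F
Bits 10 -> F
Bits 10 -> F
Bits 0 -> C


Decoded message: EECHFFFC


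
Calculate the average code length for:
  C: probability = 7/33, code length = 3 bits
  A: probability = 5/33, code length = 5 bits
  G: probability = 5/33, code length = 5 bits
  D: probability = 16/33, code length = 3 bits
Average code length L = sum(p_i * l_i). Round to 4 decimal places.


Weighted contributions p_i * l_i:
  C: (7/33) * 3 = 21/33
  A: (5/33) * 5 = 25/33
  G: (5/33) * 5 = 25/33
  D: (16/33) * 3 = 48/33
Sum = (21 + 25 + 25 + 48)/33 = 119/33

L = 119/33 = 3.6061 bits/symbol


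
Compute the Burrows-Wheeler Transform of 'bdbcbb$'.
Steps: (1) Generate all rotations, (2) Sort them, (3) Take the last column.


Rotations (sorted):
  0: $bdbcbb -> last char: b
  1: b$bdbcb -> last char: b
  2: bb$bdbc -> last char: c
  3: bcbb$bd -> last char: d
  4: bdbcbb$ -> last char: $
  5: cbb$bdb -> last char: b
  6: dbcbb$b -> last char: b


BWT = bbcd$bb


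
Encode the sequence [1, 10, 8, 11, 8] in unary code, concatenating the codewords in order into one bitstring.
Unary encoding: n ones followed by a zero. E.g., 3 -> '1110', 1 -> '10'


Encode each number as n ones followed by a terminating 0:
  1 -> 10 (2 bits)
  10 -> 11111111110 (11 bits)
  8 -> 111111110 (9 bits)
  11 -> 111111111110 (12 bits)
  8 -> 111111110 (9 bits)
Total length = 2 + 11 + 9 + 12 + 9 = 43 bits.

Unary([1, 10, 8, 11, 8]) = 1011111111110111111110111111111110111111110 (43 bits)


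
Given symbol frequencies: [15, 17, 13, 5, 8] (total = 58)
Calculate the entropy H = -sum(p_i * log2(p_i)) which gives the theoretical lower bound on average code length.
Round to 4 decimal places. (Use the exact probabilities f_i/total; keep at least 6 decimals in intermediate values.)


Per-symbol terms -p_i * log2(p_i) with p_i = f_i/58:
  p = 15/58 = 0.258621: log2(p) = -1.951090, -p*log2(p) = 0.504592
  p = 17/58 = 0.293103: log2(p) = -1.770518, -p*log2(p) = 0.518945
  p = 13/58 = 0.224138: log2(p) = -2.157541, -p*log2(p) = 0.483587
  p = 5/58 = 0.086207: log2(p) = -3.536053, -p*log2(p) = 0.304832
  p = 8/58 = 0.137931: log2(p) = -2.857981, -p*log2(p) = 0.394204
H = 0.504592 + 0.518945 + 0.483587 + 0.304832 + 0.394204 = 2.206160

H = 2.2062 bits/symbol


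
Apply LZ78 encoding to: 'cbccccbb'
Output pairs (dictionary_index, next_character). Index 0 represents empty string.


LZ78 encoding steps:
Dictionary: {0: ''}
Step 1: w='' (idx 0), next='c' -> output (0, 'c'), add 'c' as idx 1
Step 2: w='' (idx 0), next='b' -> output (0, 'b'), add 'b' as idx 2
Step 3: w='c' (idx 1), next='c' -> output (1, 'c'), add 'cc' as idx 3
Step 4: w='cc' (idx 3), next='b' -> output (3, 'b'), add 'ccb' as idx 4
Step 5: w='b' (idx 2), end of input -> output (2, '')


Encoded: [(0, 'c'), (0, 'b'), (1, 'c'), (3, 'b'), (2, '')]


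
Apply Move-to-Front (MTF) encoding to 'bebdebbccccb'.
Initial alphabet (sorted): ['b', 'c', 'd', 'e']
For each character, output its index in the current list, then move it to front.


MTF encoding:
'b': index 0 in ['b', 'c', 'd', 'e'] -> ['b', 'c', 'd', 'e']
'e': index 3 in ['b', 'c', 'd', 'e'] -> ['e', 'b', 'c', 'd']
'b': index 1 in ['e', 'b', 'c', 'd'] -> ['b', 'e', 'c', 'd']
'd': index 3 in ['b', 'e', 'c', 'd'] -> ['d', 'b', 'e', 'c']
'e': index 2 in ['d', 'b', 'e', 'c'] -> ['e', 'd', 'b', 'c']
'b': index 2 in ['e', 'd', 'b', 'c'] -> ['b', 'e', 'd', 'c']
'b': index 0 in ['b', 'e', 'd', 'c'] -> ['b', 'e', 'd', 'c']
'c': index 3 in ['b', 'e', 'd', 'c'] -> ['c', 'b', 'e', 'd']
'c': index 0 in ['c', 'b', 'e', 'd'] -> ['c', 'b', 'e', 'd']
'c': index 0 in ['c', 'b', 'e', 'd'] -> ['c', 'b', 'e', 'd']
'c': index 0 in ['c', 'b', 'e', 'd'] -> ['c', 'b', 'e', 'd']
'b': index 1 in ['c', 'b', 'e', 'd'] -> ['b', 'c', 'e', 'd']


Output: [0, 3, 1, 3, 2, 2, 0, 3, 0, 0, 0, 1]


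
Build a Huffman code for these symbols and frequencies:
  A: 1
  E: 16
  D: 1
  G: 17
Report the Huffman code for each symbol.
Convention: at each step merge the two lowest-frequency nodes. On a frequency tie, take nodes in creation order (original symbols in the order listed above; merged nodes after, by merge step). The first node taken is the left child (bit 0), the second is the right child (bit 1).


Huffman tree construction:
Step 1: Merge A(1) + D(1) = 2
Step 2: Merge (A+D)(2) + E(16) = 18
Step 3: Merge G(17) + ((A+D)+E)(18) = 35
Read each symbol's code off the tree from the root (left child = 0, right child = 1).

Codes:
  A: 100 (length 3)
  E: 11 (length 2)
  D: 101 (length 3)
  G: 0 (length 1)
Average code length: 55/35 = 1.5714 bits/symbol


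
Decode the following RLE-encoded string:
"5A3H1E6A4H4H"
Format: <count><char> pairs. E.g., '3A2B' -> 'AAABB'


Expanding each <count><char> pair:
  5A -> 'AAAAA'
  3H -> 'HHH'
  1E -> 'E'
  6A -> 'AAAAAA'
  4H -> 'HHHH'
  4H -> 'HHHH'

Decoded = AAAAAHHHEAAAAAAHHHHHHHH


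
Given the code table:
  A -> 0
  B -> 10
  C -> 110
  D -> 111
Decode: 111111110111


Decoding:
111 -> D
111 -> D
110 -> C
111 -> D


Result: DDCD


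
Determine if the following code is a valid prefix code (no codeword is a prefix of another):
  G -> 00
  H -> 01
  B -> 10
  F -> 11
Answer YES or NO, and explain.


Checking each pair (does one codeword prefix another?):
  G='00' vs H='01': no prefix
  G='00' vs B='10': no prefix
  G='00' vs F='11': no prefix
  H='01' vs G='00': no prefix
  H='01' vs B='10': no prefix
  H='01' vs F='11': no prefix
  B='10' vs G='00': no prefix
  B='10' vs H='01': no prefix
  B='10' vs F='11': no prefix
  F='11' vs G='00': no prefix
  F='11' vs H='01': no prefix
  F='11' vs B='10': no prefix
No violation found over all pairs.

YES -- this is a valid prefix code. No codeword is a prefix of any other codeword.


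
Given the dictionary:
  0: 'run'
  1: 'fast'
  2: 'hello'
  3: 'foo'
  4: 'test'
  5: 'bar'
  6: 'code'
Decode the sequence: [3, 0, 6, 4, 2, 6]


Look up each index in the dictionary:
  3 -> 'foo'
  0 -> 'run'
  6 -> 'code'
  4 -> 'test'
  2 -> 'hello'
  6 -> 'code'

Decoded: "foo run code test hello code"


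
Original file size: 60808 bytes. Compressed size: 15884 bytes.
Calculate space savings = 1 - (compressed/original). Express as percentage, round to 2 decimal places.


ratio = compressed/original = 15884/60808 = 0.261216
savings = 1 - ratio = 1 - 0.261216 = 0.738784
as a percentage: 0.738784 * 100 = 73.88%

Space savings = 1 - 15884/60808 = 73.88%


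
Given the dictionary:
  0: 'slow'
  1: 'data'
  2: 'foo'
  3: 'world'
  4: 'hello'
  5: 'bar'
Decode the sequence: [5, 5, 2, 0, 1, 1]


Look up each index in the dictionary:
  5 -> 'bar'
  5 -> 'bar'
  2 -> 'foo'
  0 -> 'slow'
  1 -> 'data'
  1 -> 'data'

Decoded: "bar bar foo slow data data"


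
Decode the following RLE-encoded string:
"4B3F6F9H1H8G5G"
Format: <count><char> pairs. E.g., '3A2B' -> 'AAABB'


Expanding each <count><char> pair:
  4B -> 'BBBB'
  3F -> 'FFF'
  6F -> 'FFFFFF'
  9H -> 'HHHHHHHHH'
  1H -> 'H'
  8G -> 'GGGGGGGG'
  5G -> 'GGGGG'

Decoded = BBBBFFFFFFFFFHHHHHHHHHHGGGGGGGGGGGGG


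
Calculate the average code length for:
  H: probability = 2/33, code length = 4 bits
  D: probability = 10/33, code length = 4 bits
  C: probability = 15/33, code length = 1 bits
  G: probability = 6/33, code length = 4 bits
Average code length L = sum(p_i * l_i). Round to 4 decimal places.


Weighted contributions p_i * l_i:
  H: (2/33) * 4 = 8/33
  D: (10/33) * 4 = 40/33
  C: (15/33) * 1 = 15/33
  G: (6/33) * 4 = 24/33
Sum = (8 + 40 + 15 + 24)/33 = 87/33

L = 87/33 = 2.6364 bits/symbol


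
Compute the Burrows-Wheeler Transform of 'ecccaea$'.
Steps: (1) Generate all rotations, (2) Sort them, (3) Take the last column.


Rotations (sorted):
  0: $ecccaea -> last char: a
  1: a$ecccae -> last char: e
  2: aea$eccc -> last char: c
  3: caea$ecc -> last char: c
  4: ccaea$ec -> last char: c
  5: cccaea$e -> last char: e
  6: ea$eccca -> last char: a
  7: ecccaea$ -> last char: $


BWT = aecccea$


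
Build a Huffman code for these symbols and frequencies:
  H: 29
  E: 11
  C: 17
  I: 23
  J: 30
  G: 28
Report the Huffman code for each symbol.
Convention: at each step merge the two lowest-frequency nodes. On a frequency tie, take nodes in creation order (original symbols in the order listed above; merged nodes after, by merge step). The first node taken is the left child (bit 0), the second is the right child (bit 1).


Huffman tree construction:
Step 1: Merge E(11) + C(17) = 28
Step 2: Merge I(23) + G(28) = 51
Step 3: Merge (E+C)(28) + H(29) = 57
Step 4: Merge J(30) + (I+G)(51) = 81
Step 5: Merge ((E+C)+H)(57) + (J+(I+G))(81) = 138
Read each symbol's code off the tree from the root (left child = 0, right child = 1).

Codes:
  H: 01 (length 2)
  E: 000 (length 3)
  C: 001 (length 3)
  I: 110 (length 3)
  J: 10 (length 2)
  G: 111 (length 3)
Average code length: 355/138 = 2.5725 bits/symbol
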